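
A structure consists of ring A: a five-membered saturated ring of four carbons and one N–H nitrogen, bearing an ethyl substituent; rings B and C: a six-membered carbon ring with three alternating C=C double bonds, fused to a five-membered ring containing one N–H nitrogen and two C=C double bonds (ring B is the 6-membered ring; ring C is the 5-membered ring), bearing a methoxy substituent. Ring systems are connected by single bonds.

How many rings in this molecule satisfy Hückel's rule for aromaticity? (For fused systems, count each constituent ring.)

Ring A has only sp³ atoms, so it is not fully conjugated — not aromatic (pyrrolidine).
Rings B and C form a fused bicyclic system (with one N–H) with 9 sp² atoms and 10 π electrons from ring double bonds plus a heteroatom lone pair. 10 = 4(2)+2, so the system is aromatic and both rings count as aromatic (indole).
Aromatic: B, C. Total: 2.

2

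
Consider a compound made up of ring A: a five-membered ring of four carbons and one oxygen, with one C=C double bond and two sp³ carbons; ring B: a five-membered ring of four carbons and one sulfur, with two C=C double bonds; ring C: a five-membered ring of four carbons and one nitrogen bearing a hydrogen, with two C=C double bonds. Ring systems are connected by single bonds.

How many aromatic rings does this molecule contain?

Ring A has two sp³ carbons, so it is not fully conjugated — not aromatic (2,3-dihydrofuran).
Ring B has a continuous p-orbital overlap around the ring; 2 ring double bonds (4 π electrons) plus a heteroatom lone pair (2) give 6 π electrons. Since 6 = 4n+2 (n=1), ring B is aromatic (thiophene).
Ring C is planar and fully conjugated; 2 ring double bonds (4 π electrons) plus a heteroatom lone pair (2) give 6 π electrons. That satisfies 4n+2 with n=1, so ring C is aromatic (pyrrole).
Aromatic: B, C. Total: 2.

2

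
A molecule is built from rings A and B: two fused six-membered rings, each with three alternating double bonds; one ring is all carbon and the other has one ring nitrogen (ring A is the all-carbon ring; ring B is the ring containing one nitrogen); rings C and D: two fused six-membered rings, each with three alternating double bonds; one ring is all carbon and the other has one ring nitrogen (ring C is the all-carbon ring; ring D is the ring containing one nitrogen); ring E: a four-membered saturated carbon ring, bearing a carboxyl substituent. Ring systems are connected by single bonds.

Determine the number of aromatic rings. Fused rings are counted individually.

4

Rings A and B form a fused bicyclic system (with one nitrogen) with 10 sp² atoms and 10 π electrons from ring double bonds. 10 = 4(2)+2, so the system is aromatic and both rings count as aromatic (quinoline).
Rings C and D form a fused bicyclic system (with one nitrogen) with 10 sp² atoms and 10 π electrons from ring double bonds. 10 = 4(2)+2, so the system is aromatic and both rings count as aromatic (quinoline).
Ring E has only sp³ atoms, so it is not fully conjugated — not aromatic (cyclobutane).
Aromatic: A, B, C, D. Total: 4.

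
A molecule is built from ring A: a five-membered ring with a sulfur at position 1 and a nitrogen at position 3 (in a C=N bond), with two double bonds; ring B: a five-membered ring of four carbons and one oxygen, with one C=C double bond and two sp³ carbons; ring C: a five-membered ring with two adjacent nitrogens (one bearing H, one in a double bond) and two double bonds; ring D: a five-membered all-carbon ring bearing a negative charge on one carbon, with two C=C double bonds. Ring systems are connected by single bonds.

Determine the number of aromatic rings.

3

Ring A has a continuous p-orbital overlap around the ring; 2 ring double bonds (4 π electrons) plus a heteroatom lone pair (2) give 6 π electrons. 6 = 4(1)+2, so ring A is aromatic (thiazole).
Ring B has two sp³ carbons, so it is not fully conjugated — not aromatic (2,3-dihydrofuran).
Ring C is planar and fully conjugated; 2 ring double bonds (4 π electrons) plus a heteroatom lone pair (2) give 6 π electrons. 6 = 4(1)+2, so ring C is aromatic (pyrazole).
Ring D is planar and fully conjugated; 2 ring double bonds (4 π electrons) plus the carbanion lone pair (2) give 6 π electrons. 6 = 4(1)+2, so ring D is aromatic (cyclopentadienyl anion).
Aromatic: A, C, D. Total: 3.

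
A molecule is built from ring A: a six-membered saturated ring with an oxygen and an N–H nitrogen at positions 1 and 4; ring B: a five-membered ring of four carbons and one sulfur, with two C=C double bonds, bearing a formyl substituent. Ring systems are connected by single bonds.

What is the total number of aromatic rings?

1

Ring A has only sp³ atoms, so it is not fully conjugated — not aromatic (morpholine).
Ring B is planar and fully conjugated; 2 ring double bonds (4 π electrons) plus a heteroatom lone pair (2) give 6 π electrons. Since 6 = 4n+2 (n=1), ring B is aromatic (thiophene).
Aromatic: B. Total: 1.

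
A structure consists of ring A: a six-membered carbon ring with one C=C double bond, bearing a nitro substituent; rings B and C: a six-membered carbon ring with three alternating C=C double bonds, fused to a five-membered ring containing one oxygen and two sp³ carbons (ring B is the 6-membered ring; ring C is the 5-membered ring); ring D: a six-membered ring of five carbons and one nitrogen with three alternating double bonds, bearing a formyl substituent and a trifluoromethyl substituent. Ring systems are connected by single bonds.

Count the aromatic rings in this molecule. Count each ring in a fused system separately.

2

Ring A has four sp³ carbons, so it is not fully conjugated — not aromatic (cyclohexene).
Ring B has a continuous p-orbital overlap around the ring; 3 ring double bonds give 6 π electrons. Since 6 = 4n+2 (n=1), ring B is aromatic (benzene ring).
Ring C has two sp³ carbons, so it is not fully conjugated — not aromatic (oxolane ring).
Ring D is fully conjugated (every ring atom contributes a p orbital); 3 ring double bonds give 6 π electrons. 6 = 4(1)+2, so ring D is aromatic (pyridine).
Aromatic: B, D. Total: 2.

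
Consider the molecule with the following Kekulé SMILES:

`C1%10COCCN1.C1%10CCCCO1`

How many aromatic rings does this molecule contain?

The SMILES encodes a six-membered saturated ring with an oxygen and an N–H nitrogen at positions 1 and 4; a six-membered saturated ring of five carbons and one oxygen.
The 6-membered ring with one oxygen and one N–H (1,4) has only sp³ atoms, so it is not fully conjugated — not aromatic (morpholine).
The 6-membered ring with one oxygen has only sp³ atoms, so it is not fully conjugated — not aromatic (tetrahydropyran).
None of the rings are aromatic. Total: 0.

0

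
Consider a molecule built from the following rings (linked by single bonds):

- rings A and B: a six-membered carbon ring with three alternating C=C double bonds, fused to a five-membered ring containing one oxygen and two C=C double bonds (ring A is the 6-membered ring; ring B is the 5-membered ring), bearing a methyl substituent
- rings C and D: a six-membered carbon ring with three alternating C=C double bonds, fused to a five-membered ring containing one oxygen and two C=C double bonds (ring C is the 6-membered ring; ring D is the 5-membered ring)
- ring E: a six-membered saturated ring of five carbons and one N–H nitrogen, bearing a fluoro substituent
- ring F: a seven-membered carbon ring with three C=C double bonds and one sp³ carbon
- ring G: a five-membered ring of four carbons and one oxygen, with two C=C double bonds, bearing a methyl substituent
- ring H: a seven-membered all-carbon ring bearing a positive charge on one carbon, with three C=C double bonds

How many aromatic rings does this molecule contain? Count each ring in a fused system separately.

Rings A and B form a fused bicyclic system (with one oxygen) with 9 sp² atoms and 10 π electrons from ring double bonds plus a heteroatom lone pair. 10 = 4(2)+2, so the system is aromatic and both rings count as aromatic (benzofuran).
Rings C and D form a fused bicyclic system (with one oxygen) with 9 sp² atoms and 10 π electrons from ring double bonds plus a heteroatom lone pair. 10 = 4(2)+2, so the system is aromatic and both rings count as aromatic (benzofuran).
Ring E has only sp³ atoms, so it is not fully conjugated — not aromatic (piperidine).
Ring F has one sp³ carbon, so it is not fully conjugated — not aromatic (cycloheptatriene).
Ring G is planar and fully conjugated; 2 ring double bonds (4 π electrons) plus a heteroatom lone pair (2) give 6 π electrons. That satisfies 4n+2 with n=1, so ring G is aromatic (furan).
Ring H has a continuous p-orbital overlap around the ring; 3 ring double bonds (6 π electrons) plus the carbocation's empty p orbital (0, but keeps the ring conjugated) give 6 π electrons. Since 6 = 4n+2 (n=1), ring H is aromatic (tropylium cation).
Aromatic: A, B, C, D, G, H. Total: 6.

6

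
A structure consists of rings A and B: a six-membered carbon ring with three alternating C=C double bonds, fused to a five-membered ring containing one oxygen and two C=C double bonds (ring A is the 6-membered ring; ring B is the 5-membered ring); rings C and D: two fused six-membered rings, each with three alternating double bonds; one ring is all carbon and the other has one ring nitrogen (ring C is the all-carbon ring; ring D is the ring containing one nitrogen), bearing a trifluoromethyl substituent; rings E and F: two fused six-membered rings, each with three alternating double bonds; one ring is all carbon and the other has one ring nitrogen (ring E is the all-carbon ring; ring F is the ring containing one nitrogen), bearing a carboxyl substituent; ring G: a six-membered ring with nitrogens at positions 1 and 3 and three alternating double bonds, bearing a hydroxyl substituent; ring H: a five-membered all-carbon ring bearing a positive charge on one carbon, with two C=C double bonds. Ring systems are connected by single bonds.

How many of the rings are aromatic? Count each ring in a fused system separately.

7

Rings A and B form a fused bicyclic system (with one oxygen) with 9 sp² atoms and 10 π electrons from ring double bonds plus a heteroatom lone pair. 10 = 4(2)+2, so the system is aromatic and both rings count as aromatic (benzofuran).
Rings C and D form a fused bicyclic system (with one nitrogen) with 10 sp² atoms and 10 π electrons from ring double bonds. 10 = 4(2)+2, so the system is aromatic and both rings count as aromatic (quinoline).
Rings E and F form a fused bicyclic system (with one nitrogen) with 10 sp² atoms and 10 π electrons from ring double bonds. 10 = 4(2)+2, so the system is aromatic and both rings count as aromatic (quinoline).
Ring G has a continuous p-orbital overlap around the ring; 3 ring double bonds give 6 π electrons. That satisfies 4n+2 with n=1, so ring G is aromatic (pyrimidine).
Ring H has only sp² ring atoms; a planar conformation would have a fully conjugated π system of 4 electrons. But 4 = 4(1), which is 4n not 4n+2, so ring H is not aromatic (cyclopentadienyl cation).
Aromatic: A, B, C, D, E, F, G. Total: 7.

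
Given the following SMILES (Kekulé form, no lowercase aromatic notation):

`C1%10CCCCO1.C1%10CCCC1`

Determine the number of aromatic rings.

0

The SMILES encodes a six-membered saturated ring of five carbons and one oxygen; a five-membered saturated carbon ring.
The 6-membered ring with one oxygen has only sp³ atoms, so it is not fully conjugated — not aromatic (tetrahydropyran).
The 5-membered ring has only sp³ atoms, so it is not fully conjugated — not aromatic (cyclopentane).
None of the rings are aromatic. Total: 0.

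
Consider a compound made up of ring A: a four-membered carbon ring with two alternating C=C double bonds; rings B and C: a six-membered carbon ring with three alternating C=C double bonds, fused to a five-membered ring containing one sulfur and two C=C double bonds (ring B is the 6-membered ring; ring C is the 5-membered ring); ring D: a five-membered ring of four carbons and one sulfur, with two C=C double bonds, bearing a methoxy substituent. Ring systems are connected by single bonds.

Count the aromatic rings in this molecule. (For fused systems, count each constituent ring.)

3

Ring A has only sp² ring atoms; a planar conformation would have a fully conjugated π system of 4 electrons. But 4 = 4(1), which is 4n not 4n+2, so ring A is not aromatic (cyclobutadiene) — cyclobutadiene is antiaromatic and distorts to a rectangle.
Rings B and C form a fused bicyclic system (with one sulfur) with 9 sp² atoms and 10 π electrons from ring double bonds plus a heteroatom lone pair. 10 = 4(2)+2, so the system is aromatic and both rings count as aromatic (benzothiophene).
Ring D is planar and fully conjugated; 2 ring double bonds (4 π electrons) plus a heteroatom lone pair (2) give 6 π electrons. That satisfies 4n+2 with n=1, so ring D is aromatic (thiophene).
Aromatic: B, C, D. Total: 3.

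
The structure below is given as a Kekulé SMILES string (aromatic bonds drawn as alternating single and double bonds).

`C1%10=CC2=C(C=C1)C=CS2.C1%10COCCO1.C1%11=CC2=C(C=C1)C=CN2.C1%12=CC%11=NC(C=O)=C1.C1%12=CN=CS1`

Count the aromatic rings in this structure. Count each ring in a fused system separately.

6

The SMILES encodes a six-membered carbon ring with three alternating C=C double bonds, fused to a five-membered ring containing one sulfur and two C=C double bonds; a six-membered saturated ring with oxygens at positions 1 and 4; a six-membered carbon ring with three alternating C=C double bonds, fused to a five-membered ring containing one N–H nitrogen and two C=C double bonds; a six-membered ring of five carbons and one nitrogen with three alternating double bonds; a five-membered ring with a sulfur at position 1 and a nitrogen at position 3 (in a C=N bond), with two double bonds.
The fused 6/5-membered bicyclic (with one sulfur) is a single π system with 9 sp² atoms and 10 π electrons from ring double bonds plus a heteroatom lone pair. 10 = 4(2)+2, so the system is aromatic and both rings count as aromatic (benzothiophene).
The 6-membered ring with two oxygens (1,4) has only sp³ atoms, so it is not fully conjugated — not aromatic (1,4-dioxane).
The fused 6/5-membered bicyclic (with one N–H) is a single π system with 9 sp² atoms and 10 π electrons from ring double bonds plus a heteroatom lone pair. 10 = 4(2)+2, so the system is aromatic and both rings count as aromatic (indole).
The 6-membered ring with one nitrogen is fully conjugated (every ring atom contributes a p orbital); 3 ring double bonds give 6 π electrons. Since 6 = 4n+2 (n=1), it is aromatic (pyridine).
The 5-membered ring with one sulfur and one =N– has a continuous p-orbital overlap around the ring; 2 ring double bonds (4 π electrons) plus a heteroatom lone pair (2) give 6 π electrons. 6 = 4(1)+2, so it is aromatic (thiazole).
6 of the 7 rings are aromatic. Total: 6.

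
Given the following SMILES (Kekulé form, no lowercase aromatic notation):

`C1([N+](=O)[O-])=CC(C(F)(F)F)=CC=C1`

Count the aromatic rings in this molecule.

1

The SMILES encodes a six-membered carbon ring with three alternating C=C double bonds.
The 6-membered ring is fully conjugated (every ring atom contributes a p orbital); 3 ring double bonds give 6 π electrons. 6 = 4(1)+2, so it is aromatic (benzene).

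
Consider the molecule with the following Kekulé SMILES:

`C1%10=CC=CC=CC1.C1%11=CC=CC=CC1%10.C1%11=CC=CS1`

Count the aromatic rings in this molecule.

The SMILES encodes a seven-membered carbon ring with three C=C double bonds and one sp³ carbon; a seven-membered carbon ring with three C=C double bonds and one sp³ carbon; a five-membered ring of four carbons and one sulfur, with two C=C double bonds.
The 7-membered ring has one sp³ carbon, so it is not fully conjugated — not aromatic (cycloheptatriene).
The second 7-membered ring has one sp³ carbon, so it is not fully conjugated — not aromatic (cycloheptatriene).
The 5-membered ring with one sulfur is planar and fully conjugated; 2 ring double bonds (4 π electrons) plus a heteroatom lone pair (2) give 6 π electrons. That satisfies 4n+2 with n=1, so it is aromatic (thiophene).
1 of the 3 rings is aromatic. Total: 1.

1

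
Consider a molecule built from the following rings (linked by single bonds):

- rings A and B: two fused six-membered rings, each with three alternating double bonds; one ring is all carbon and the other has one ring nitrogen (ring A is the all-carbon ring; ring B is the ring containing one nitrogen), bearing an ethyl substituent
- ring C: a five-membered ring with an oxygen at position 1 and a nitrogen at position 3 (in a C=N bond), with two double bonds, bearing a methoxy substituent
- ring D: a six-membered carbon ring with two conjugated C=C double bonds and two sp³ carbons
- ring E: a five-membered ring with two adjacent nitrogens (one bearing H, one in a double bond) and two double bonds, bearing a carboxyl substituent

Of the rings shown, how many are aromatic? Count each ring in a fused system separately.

4

Rings A and B form a fused bicyclic system (with one nitrogen) with 10 sp² atoms and 10 π electrons from ring double bonds. 10 = 4(2)+2, so the system is aromatic and both rings count as aromatic (quinoline).
Ring C is planar and fully conjugated; 2 ring double bonds (4 π electrons) plus a heteroatom lone pair (2) give 6 π electrons. 6 = 4(1)+2, so ring C is aromatic (oxazole).
Ring D has two sp³ carbons, so it is not fully conjugated — not aromatic (1,3-cyclohexadiene).
Ring E is fully conjugated (every ring atom contributes a p orbital); 2 ring double bonds (4 π electrons) plus a heteroatom lone pair (2) give 6 π electrons. That satisfies 4n+2 with n=1, so ring E is aromatic (pyrazole).
Aromatic: A, B, C, E. Total: 4.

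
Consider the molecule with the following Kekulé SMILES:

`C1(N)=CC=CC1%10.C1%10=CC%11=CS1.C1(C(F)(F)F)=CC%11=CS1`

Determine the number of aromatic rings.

2

The SMILES encodes a five-membered carbon ring with two conjugated C=C double bonds and one sp³ carbon; a five-membered ring of four carbons and one sulfur, with two C=C double bonds; a five-membered ring of four carbons and one sulfur, with two C=C double bonds.
The 5-membered ring has one sp³ carbon, so it is not fully conjugated — not aromatic (cyclopentadiene).
The 5-membered ring with one sulfur is fully conjugated (every ring atom contributes a p orbital); 2 ring double bonds (4 π electrons) plus a heteroatom lone pair (2) give 6 π electrons. 6 = 4(1)+2, so it is aromatic (thiophene).
The second 5-membered ring with one sulfur is fully conjugated (every ring atom contributes a p orbital); 2 ring double bonds (4 π electrons) plus a heteroatom lone pair (2) give 6 π electrons. That satisfies 4n+2 with n=1, so it is aromatic (thiophene).
2 of the 3 rings are aromatic. Total: 2.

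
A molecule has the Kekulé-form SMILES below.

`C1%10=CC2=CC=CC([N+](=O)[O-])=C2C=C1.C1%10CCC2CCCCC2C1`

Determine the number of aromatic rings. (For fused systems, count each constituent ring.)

The SMILES encodes two fused six-membered carbon rings, each with three alternating C=C double bonds; two fused six-membered saturated carbon rings.
The fused 6/6-membered bicyclic is a single π system with 10 sp² atoms and 10 π electrons from ring double bonds. 10 = 4(2)+2, so the system is aromatic and both rings count as aromatic (naphthalene).
The 6-membered ring has only sp³ atoms, so it is not fully conjugated — not aromatic (cyclohexane ring).
The second 6-membered ring has only sp³ atoms, so it is not fully conjugated — not aromatic (cyclohexane ring).
2 of the 4 rings are aromatic. Total: 2.

2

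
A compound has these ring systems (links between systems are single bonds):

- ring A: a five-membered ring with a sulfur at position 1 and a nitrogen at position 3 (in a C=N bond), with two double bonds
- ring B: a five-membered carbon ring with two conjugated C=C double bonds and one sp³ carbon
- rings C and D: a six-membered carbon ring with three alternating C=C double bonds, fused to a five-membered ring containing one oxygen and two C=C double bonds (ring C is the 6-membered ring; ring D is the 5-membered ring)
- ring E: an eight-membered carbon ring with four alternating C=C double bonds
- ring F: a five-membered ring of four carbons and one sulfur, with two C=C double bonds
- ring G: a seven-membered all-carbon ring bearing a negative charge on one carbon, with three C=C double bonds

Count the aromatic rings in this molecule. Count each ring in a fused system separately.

Ring A has a continuous p-orbital overlap around the ring; 2 ring double bonds (4 π electrons) plus a heteroatom lone pair (2) give 6 π electrons. Since 6 = 4n+2 (n=1), ring A is aromatic (thiazole).
Ring B has one sp³ carbon, so it is not fully conjugated — not aromatic (cyclopentadiene).
Rings C and D form a fused bicyclic system (with one oxygen) with 9 sp² atoms and 10 π electrons from ring double bonds plus a heteroatom lone pair. 10 = 4(2)+2, so the system is aromatic and both rings count as aromatic (benzofuran).
Ring E has only sp² ring atoms; a planar conformation would have a fully conjugated π system of 8 electrons. But 8 = 4(2), which is 4n not 4n+2, so ring E is not aromatic (cyclooctatetraene) — cyclooctatetraene distorts into a non-planar tub to avoid antiaromaticity.
Ring F is planar and fully conjugated; 2 ring double bonds (4 π electrons) plus a heteroatom lone pair (2) give 6 π electrons. That satisfies 4n+2 with n=1, so ring F is aromatic (thiophene).
Ring G has only sp² ring atoms; a planar conformation would have a fully conjugated π system of 8 electrons. But 8 = 4(2), which is 4n not 4n+2, so ring G is not aromatic (cycloheptatrienyl anion).
Aromatic: A, C, D, F. Total: 4.

4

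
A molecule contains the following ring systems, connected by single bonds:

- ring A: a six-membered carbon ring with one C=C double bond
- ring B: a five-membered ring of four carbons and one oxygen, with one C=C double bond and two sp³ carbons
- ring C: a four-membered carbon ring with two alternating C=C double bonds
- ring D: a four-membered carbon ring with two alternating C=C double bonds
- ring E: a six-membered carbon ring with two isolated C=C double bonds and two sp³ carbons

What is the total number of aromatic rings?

0

Ring A has four sp³ carbons, so it is not fully conjugated — not aromatic (cyclohexene).
Ring B has two sp³ carbons, so it is not fully conjugated — not aromatic (2,3-dihydrofuran).
Ring C has only sp² ring atoms; a planar conformation would have a fully conjugated π system of 4 electrons. But 4 = 4(1), which is 4n not 4n+2, so ring C is not aromatic (cyclobutadiene) — cyclobutadiene is antiaromatic and distorts to a rectangle.
Ring D has only sp² ring atoms; a planar conformation would have a fully conjugated π system of 4 electrons. But 4 = 4(1), which is 4n not 4n+2, so ring D is not aromatic (cyclobutadiene) — cyclobutadiene is antiaromatic and distorts to a rectangle.
Ring E has two sp³ carbons, so it is not fully conjugated — not aromatic (1,4-cyclohexadiene).
No ring is aromatic. Total: 0.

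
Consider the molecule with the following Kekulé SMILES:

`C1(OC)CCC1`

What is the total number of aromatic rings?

0

The SMILES encodes a four-membered saturated carbon ring.
The 4-membered ring has only sp³ atoms, so it is not fully conjugated — not aromatic (cyclobutane).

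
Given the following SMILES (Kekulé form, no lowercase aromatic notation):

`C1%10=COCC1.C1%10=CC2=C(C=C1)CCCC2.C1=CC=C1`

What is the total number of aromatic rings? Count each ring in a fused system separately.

1

The SMILES encodes a five-membered ring of four carbons and one oxygen, with one C=C double bond and two sp³ carbons; a six-membered carbon ring with three alternating C=C double bonds, fused to a saturated six-membered carbon ring; a four-membered carbon ring with two alternating C=C double bonds.
The 5-membered ring with one oxygen has two sp³ carbons, so it is not fully conjugated — not aromatic (2,3-dihydrofuran).
The 6-membered ring is planar and fully conjugated; 3 ring double bonds give 6 π electrons. That satisfies 4n+2 with n=1, so it is aromatic (benzene ring).
The second 6-membered ring has four sp³ carbons, so it is not fully conjugated — not aromatic (cyclohexane ring).
The 4-membered ring has only sp² ring atoms; a planar conformation would have a fully conjugated π system of 4 electrons. But 4 = 4(1), which is 4n not 4n+2, so it is not aromatic (cyclobutadiene) — cyclobutadiene is antiaromatic and distorts to a rectangle.
1 of the 4 rings is aromatic. Total: 1.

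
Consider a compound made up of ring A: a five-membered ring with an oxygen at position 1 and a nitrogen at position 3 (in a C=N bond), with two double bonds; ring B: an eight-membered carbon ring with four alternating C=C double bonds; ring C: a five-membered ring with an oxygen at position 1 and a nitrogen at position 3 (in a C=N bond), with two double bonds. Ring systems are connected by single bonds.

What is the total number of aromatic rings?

Ring A is fully conjugated (every ring atom contributes a p orbital); 2 ring double bonds (4 π electrons) plus a heteroatom lone pair (2) give 6 π electrons. That satisfies 4n+2 with n=1, so ring A is aromatic (oxazole).
Ring B has only sp² ring atoms; a planar conformation would have a fully conjugated π system of 8 electrons. But 8 = 4(2), which is 4n not 4n+2, so ring B is not aromatic (cyclooctatetraene) — cyclooctatetraene distorts into a non-planar tub to avoid antiaromaticity.
Ring C is planar and fully conjugated; 2 ring double bonds (4 π electrons) plus a heteroatom lone pair (2) give 6 π electrons. 6 = 4(1)+2, so ring C is aromatic (oxazole).
Aromatic: A, C. Total: 2.

2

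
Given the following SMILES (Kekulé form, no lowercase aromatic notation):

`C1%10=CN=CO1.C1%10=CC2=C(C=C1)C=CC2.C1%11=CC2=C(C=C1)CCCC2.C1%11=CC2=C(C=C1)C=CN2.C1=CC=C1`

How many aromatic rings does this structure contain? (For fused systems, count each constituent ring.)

5

The SMILES encodes a five-membered ring with an oxygen at position 1 and a nitrogen at position 3 (in a C=N bond), with two double bonds; a six-membered carbon ring with three alternating C=C double bonds, fused to a five-membered carbon ring containing one C=C double bond and one sp³ carbon; a six-membered carbon ring with three alternating C=C double bonds, fused to a saturated six-membered carbon ring; a six-membered carbon ring with three alternating C=C double bonds, fused to a five-membered ring containing one N–H nitrogen and two C=C double bonds; a four-membered carbon ring with two alternating C=C double bonds.
The 5-membered ring with one oxygen and one =N– has a continuous p-orbital overlap around the ring; 2 ring double bonds (4 π electrons) plus a heteroatom lone pair (2) give 6 π electrons. 6 = 4(1)+2, so it is aromatic (oxazole).
The 6-membered ring is planar and fully conjugated; 3 ring double bonds give 6 π electrons. That satisfies 4n+2 with n=1, so it is aromatic (benzene ring).
The 5-membered ring has one sp³ carbon, so it is not fully conjugated — not aromatic (cyclopentene ring).
The second 6-membered ring has a continuous p-orbital overlap around the ring; 3 ring double bonds give 6 π electrons. Since 6 = 4n+2 (n=1), it is aromatic (benzene ring).
The third 6-membered ring has four sp³ carbons, so it is not fully conjugated — not aromatic (cyclohexane ring).
The fused 6/5-membered bicyclic (with one N–H) is a single π system with 9 sp² atoms and 10 π electrons from ring double bonds plus a heteroatom lone pair. 10 = 4(2)+2, so the system is aromatic and both rings count as aromatic (indole).
The 4-membered ring has only sp² ring atoms; a planar conformation would have a fully conjugated π system of 4 electrons. But 4 = 4(1), which is 4n not 4n+2, so it is not aromatic (cyclobutadiene) — cyclobutadiene is antiaromatic and distorts to a rectangle.
5 of the 8 rings are aromatic. Total: 5.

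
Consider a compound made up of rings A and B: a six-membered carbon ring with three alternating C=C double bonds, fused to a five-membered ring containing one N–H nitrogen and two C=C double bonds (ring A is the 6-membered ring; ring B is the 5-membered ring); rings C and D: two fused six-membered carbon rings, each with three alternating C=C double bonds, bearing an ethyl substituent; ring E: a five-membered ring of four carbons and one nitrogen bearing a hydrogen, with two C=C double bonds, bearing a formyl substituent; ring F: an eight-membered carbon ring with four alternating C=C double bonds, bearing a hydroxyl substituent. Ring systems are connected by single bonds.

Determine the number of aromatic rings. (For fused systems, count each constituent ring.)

Rings A and B form a fused bicyclic system (with one N–H) with 9 sp² atoms and 10 π electrons from ring double bonds plus a heteroatom lone pair. 10 = 4(2)+2, so the system is aromatic and both rings count as aromatic (indole).
Rings C and D form a fused bicyclic system with 10 sp² atoms and 10 π electrons from ring double bonds. 10 = 4(2)+2, so the system is aromatic and both rings count as aromatic (naphthalene).
Ring E is planar and fully conjugated; 2 ring double bonds (4 π electrons) plus a heteroatom lone pair (2) give 6 π electrons. 6 = 4(1)+2, so ring E is aromatic (pyrrole).
Ring F has only sp² ring atoms; a planar conformation would have a fully conjugated π system of 8 electrons. But 8 = 4(2), which is 4n not 4n+2, so ring F is not aromatic (cyclooctatetraene) — cyclooctatetraene distorts into a non-planar tub to avoid antiaromaticity.
Aromatic: A, B, C, D, E. Total: 5.

5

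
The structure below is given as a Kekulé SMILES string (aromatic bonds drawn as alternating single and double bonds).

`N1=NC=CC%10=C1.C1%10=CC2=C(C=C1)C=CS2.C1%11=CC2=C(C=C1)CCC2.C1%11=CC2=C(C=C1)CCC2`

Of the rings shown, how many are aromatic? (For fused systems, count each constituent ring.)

5

The SMILES encodes a six-membered ring with two adjacent nitrogens and three alternating double bonds; a six-membered carbon ring with three alternating C=C double bonds, fused to a five-membered ring containing one sulfur and two C=C double bonds; a six-membered carbon ring with three alternating C=C double bonds, fused to a saturated five-membered carbon ring; a six-membered carbon ring with three alternating C=C double bonds, fused to a saturated five-membered carbon ring.
The 6-membered ring with two nitrogens (1,2) is fully conjugated (every ring atom contributes a p orbital); 3 ring double bonds give 6 π electrons. That satisfies 4n+2 with n=1, so it is aromatic (pyridazine).
The fused 6/5-membered bicyclic (with one sulfur) is a single π system with 9 sp² atoms and 10 π electrons from ring double bonds plus a heteroatom lone pair. 10 = 4(2)+2, so the system is aromatic and both rings count as aromatic (benzothiophene).
The 6-membered ring is planar and fully conjugated; 3 ring double bonds give 6 π electrons. That satisfies 4n+2 with n=1, so it is aromatic (benzene ring).
The 5-membered ring has three sp³ carbons, so it is not fully conjugated — not aromatic (cyclopentane ring).
The second 6-membered ring is fully conjugated (every ring atom contributes a p orbital); 3 ring double bonds give 6 π electrons. 6 = 4(1)+2, so it is aromatic (benzene ring).
The second 5-membered ring has three sp³ carbons, so it is not fully conjugated — not aromatic (cyclopentane ring).
5 of the 7 rings are aromatic. Total: 5.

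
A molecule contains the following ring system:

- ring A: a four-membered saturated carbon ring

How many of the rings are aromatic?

0

Ring A has only sp³ atoms, so it is not fully conjugated — not aromatic (cyclobutane).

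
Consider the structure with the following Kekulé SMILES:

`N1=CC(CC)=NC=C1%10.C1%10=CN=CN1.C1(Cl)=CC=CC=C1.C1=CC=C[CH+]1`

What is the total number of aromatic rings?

3

The SMILES encodes a six-membered ring with nitrogens at positions 1 and 4 and three alternating double bonds; a five-membered ring with nitrogens at positions 1 and 3 (one bearing H, one in a C=N bond) and two double bonds; a six-membered carbon ring with three alternating C=C double bonds; a five-membered all-carbon ring bearing a positive charge on one carbon, with two C=C double bonds.
The 6-membered ring with two nitrogens (1,4) has a continuous p-orbital overlap around the ring; 3 ring double bonds give 6 π electrons. 6 = 4(1)+2, so it is aromatic (pyrazine).
The 5-membered ring with two nitrogens (one N–H, one =N–) has a continuous p-orbital overlap around the ring; 2 ring double bonds (4 π electrons) plus a heteroatom lone pair (2) give 6 π electrons. 6 = 4(1)+2, so it is aromatic (imidazole).
The 6-membered ring has a continuous p-orbital overlap around the ring; 3 ring double bonds give 6 π electrons. That satisfies 4n+2 with n=1, so it is aromatic (benzene).
The 5-membered ring has only sp² ring atoms; a planar conformation would have a fully conjugated π system of 4 electrons. But 4 = 4(1), which is 4n not 4n+2, so it is not aromatic (cyclopentadienyl cation).
3 of the 4 rings are aromatic. Total: 3.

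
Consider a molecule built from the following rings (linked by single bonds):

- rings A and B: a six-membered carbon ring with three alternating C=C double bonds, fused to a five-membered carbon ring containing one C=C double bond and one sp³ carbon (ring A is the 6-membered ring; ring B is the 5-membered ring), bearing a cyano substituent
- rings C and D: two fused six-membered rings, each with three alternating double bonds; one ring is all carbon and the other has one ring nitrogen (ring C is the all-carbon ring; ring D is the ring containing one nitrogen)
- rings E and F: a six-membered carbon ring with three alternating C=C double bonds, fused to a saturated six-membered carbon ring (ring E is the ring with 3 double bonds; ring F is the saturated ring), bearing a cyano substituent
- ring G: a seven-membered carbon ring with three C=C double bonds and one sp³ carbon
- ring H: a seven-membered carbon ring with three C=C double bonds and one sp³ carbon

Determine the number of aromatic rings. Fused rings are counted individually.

4

Ring A is planar and fully conjugated; 3 ring double bonds give 6 π electrons. Since 6 = 4n+2 (n=1), ring A is aromatic (benzene ring).
Ring B has one sp³ carbon, so it is not fully conjugated — not aromatic (cyclopentene ring).
Rings C and D form a fused bicyclic system (with one nitrogen) with 10 sp² atoms and 10 π electrons from ring double bonds. 10 = 4(2)+2, so the system is aromatic and both rings count as aromatic (quinoline).
Ring E has a continuous p-orbital overlap around the ring; 3 ring double bonds give 6 π electrons. 6 = 4(1)+2, so ring E is aromatic (benzene ring).
Ring F has four sp³ carbons, so it is not fully conjugated — not aromatic (cyclohexane ring).
Ring G has one sp³ carbon, so it is not fully conjugated — not aromatic (cycloheptatriene).
Ring H has one sp³ carbon, so it is not fully conjugated — not aromatic (cycloheptatriene).
Aromatic: A, C, D, E. Total: 4.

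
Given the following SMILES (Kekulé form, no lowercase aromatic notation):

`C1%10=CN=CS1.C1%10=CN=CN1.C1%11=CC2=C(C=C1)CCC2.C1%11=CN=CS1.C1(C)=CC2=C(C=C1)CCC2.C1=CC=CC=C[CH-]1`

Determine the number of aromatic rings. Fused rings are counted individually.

The SMILES encodes a five-membered ring with a sulfur at position 1 and a nitrogen at position 3 (in a C=N bond), with two double bonds; a five-membered ring with nitrogens at positions 1 and 3 (one bearing H, one in a C=N bond) and two double bonds; a six-membered carbon ring with three alternating C=C double bonds, fused to a saturated five-membered carbon ring; a five-membered ring with a sulfur at position 1 and a nitrogen at position 3 (in a C=N bond), with two double bonds; a six-membered carbon ring with three alternating C=C double bonds, fused to a saturated five-membered carbon ring; a seven-membered all-carbon ring bearing a negative charge on one carbon, with three C=C double bonds.
The 5-membered ring with one sulfur and one =N– is planar and fully conjugated; 2 ring double bonds (4 π electrons) plus a heteroatom lone pair (2) give 6 π electrons. Since 6 = 4n+2 (n=1), it is aromatic (thiazole).
The 5-membered ring with two nitrogens (one N–H, one =N–) is fully conjugated (every ring atom contributes a p orbital); 2 ring double bonds (4 π electrons) plus a heteroatom lone pair (2) give 6 π electrons. 6 = 4(1)+2, so it is aromatic (imidazole).
The 6-membered ring is planar and fully conjugated; 3 ring double bonds give 6 π electrons. 6 = 4(1)+2, so it is aromatic (benzene ring).
The 5-membered ring has three sp³ carbons, so it is not fully conjugated — not aromatic (cyclopentane ring).
The second 5-membered ring with one sulfur and one =N– is fully conjugated (every ring atom contributes a p orbital); 2 ring double bonds (4 π electrons) plus a heteroatom lone pair (2) give 6 π electrons. 6 = 4(1)+2, so it is aromatic (thiazole).
The second 6-membered ring has a continuous p-orbital overlap around the ring; 3 ring double bonds give 6 π electrons. Since 6 = 4n+2 (n=1), it is aromatic (benzene ring).
The second 5-membered ring has three sp³ carbons, so it is not fully conjugated — not aromatic (cyclopentane ring).
The 7-membered ring has only sp² ring atoms; a planar conformation would have a fully conjugated π system of 8 electrons. But 8 = 4(2), which is 4n not 4n+2, so it is not aromatic (cycloheptatrienyl anion).
5 of the 8 rings are aromatic. Total: 5.

5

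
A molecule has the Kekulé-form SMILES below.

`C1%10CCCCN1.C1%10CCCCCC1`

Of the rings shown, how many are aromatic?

The SMILES encodes a six-membered saturated ring of five carbons and one N–H nitrogen; a seven-membered saturated carbon ring.
The 6-membered ring with one N–H has only sp³ atoms, so it is not fully conjugated — not aromatic (piperidine).
The 7-membered ring has only sp³ atoms, so it is not fully conjugated — not aromatic (cycloheptane).
None of the rings are aromatic. Total: 0.

0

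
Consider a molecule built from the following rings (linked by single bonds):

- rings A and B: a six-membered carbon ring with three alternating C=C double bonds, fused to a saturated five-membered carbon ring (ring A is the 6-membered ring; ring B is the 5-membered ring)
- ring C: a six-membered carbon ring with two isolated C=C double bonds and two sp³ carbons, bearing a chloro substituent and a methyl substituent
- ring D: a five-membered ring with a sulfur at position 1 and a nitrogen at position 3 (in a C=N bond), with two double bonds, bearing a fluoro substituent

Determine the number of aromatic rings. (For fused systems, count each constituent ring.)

2

Ring A is fully conjugated (every ring atom contributes a p orbital); 3 ring double bonds give 6 π electrons. That satisfies 4n+2 with n=1, so ring A is aromatic (benzene ring).
Ring B has three sp³ carbons, so it is not fully conjugated — not aromatic (cyclopentane ring).
Ring C has two sp³ carbons, so it is not fully conjugated — not aromatic (1,4-cyclohexadiene).
Ring D is planar and fully conjugated; 2 ring double bonds (4 π electrons) plus a heteroatom lone pair (2) give 6 π electrons. Since 6 = 4n+2 (n=1), ring D is aromatic (thiazole).
Aromatic: A, D. Total: 2.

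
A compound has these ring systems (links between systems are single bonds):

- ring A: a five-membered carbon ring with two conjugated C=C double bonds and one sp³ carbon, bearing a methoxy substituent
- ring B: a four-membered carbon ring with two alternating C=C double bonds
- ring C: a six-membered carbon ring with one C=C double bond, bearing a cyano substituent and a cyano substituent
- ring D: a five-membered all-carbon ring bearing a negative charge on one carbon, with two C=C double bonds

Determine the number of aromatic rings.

1

Ring A has one sp³ carbon, so it is not fully conjugated — not aromatic (cyclopentadiene).
Ring B has only sp² ring atoms; a planar conformation would have a fully conjugated π system of 4 electrons. But 4 = 4(1), which is 4n not 4n+2, so ring B is not aromatic (cyclobutadiene) — cyclobutadiene is antiaromatic and distorts to a rectangle.
Ring C has four sp³ carbons, so it is not fully conjugated — not aromatic (cyclohexene).
Ring D is planar and fully conjugated; 2 ring double bonds (4 π electrons) plus the carbanion lone pair (2) give 6 π electrons. Since 6 = 4n+2 (n=1), ring D is aromatic (cyclopentadienyl anion).
Aromatic: D. Total: 1.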